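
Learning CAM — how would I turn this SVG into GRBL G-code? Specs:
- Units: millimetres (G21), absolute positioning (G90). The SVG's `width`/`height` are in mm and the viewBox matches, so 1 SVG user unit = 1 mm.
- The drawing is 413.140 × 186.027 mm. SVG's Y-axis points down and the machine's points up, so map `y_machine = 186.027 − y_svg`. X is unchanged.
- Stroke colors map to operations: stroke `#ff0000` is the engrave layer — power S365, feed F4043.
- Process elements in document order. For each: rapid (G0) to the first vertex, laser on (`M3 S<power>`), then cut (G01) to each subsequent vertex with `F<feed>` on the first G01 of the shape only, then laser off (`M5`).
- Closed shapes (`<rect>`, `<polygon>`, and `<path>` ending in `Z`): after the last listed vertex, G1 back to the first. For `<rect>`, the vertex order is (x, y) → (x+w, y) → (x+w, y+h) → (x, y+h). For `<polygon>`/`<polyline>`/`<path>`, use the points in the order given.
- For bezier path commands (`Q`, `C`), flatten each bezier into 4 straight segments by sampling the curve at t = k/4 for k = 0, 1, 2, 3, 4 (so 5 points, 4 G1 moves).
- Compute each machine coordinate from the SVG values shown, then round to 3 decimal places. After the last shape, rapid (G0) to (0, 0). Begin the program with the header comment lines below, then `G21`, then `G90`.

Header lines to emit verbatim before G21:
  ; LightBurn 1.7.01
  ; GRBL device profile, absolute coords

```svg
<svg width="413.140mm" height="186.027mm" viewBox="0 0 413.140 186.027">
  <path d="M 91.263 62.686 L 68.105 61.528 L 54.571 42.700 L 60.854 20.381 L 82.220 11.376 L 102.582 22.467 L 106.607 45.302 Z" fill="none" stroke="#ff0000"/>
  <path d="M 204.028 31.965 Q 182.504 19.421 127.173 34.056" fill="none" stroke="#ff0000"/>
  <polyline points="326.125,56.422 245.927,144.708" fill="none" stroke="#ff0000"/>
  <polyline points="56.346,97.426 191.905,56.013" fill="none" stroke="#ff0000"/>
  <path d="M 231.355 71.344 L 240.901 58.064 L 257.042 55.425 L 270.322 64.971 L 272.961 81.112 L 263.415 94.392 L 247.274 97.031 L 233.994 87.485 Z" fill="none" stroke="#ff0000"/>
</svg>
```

; LightBurn 1.7.01
; GRBL device profile, absolute coords
G21
G90
G0 X91.263 Y123.341
M3 S365
G01 X68.105 Y124.499 F4043
G01 X54.571 Y143.327
G01 X60.854 Y165.646
G01 X82.220 Y174.651
G01 X102.582 Y163.560
G01 X106.607 Y140.725
G01 X91.263 Y123.341
M5
G0 X204.028 Y154.062
M3 S365
G01 X191.153 Y158.635 F4043
G01 X174.052 Y159.811
G01 X152.726 Y157.590
G01 X127.173 Y151.971
M5
G0 X326.125 Y129.605
M3 S365
G01 X245.927 Y41.319 F4043
M5
G0 X56.346 Y88.601
M3 S365
G01 X191.905 Y130.014 F4043
M5
G0 X231.355 Y114.683
M3 S365
G01 X240.901 Y127.963 F4043
G01 X257.042 Y130.602
G01 X270.322 Y121.056
G01 X272.961 Y104.915
G01 X263.415 Y91.635
G01 X247.274 Y88.996
G01 X233.994 Y98.542
G01 X231.355 Y114.683
M5
G0 X0.000 Y0.000

Since the viewBox matches the mm dimensions, user units are millimetres directly. The only transform is the Y-flip y_m = 186.027 − y_svg.

Shape 1 is a regular polygon drawn with `<path>`. Its stroke #ff0000 means engrave at S365, F4043. After flipping Y the toolpath is (91.263,123.341) → (68.105,124.499) → (54.571,143.327) → (60.854,165.646) → (82.220,174.651) → (102.582,163.560) → (106.607,140.725) → (91.263,123.341), returning to the start.

Shape 2 is a quadratic bezier drawn with `<path>`. Its stroke #ff0000 means engrave at S365, F4043. After flipping Y the toolpath is (204.028,154.062) → (191.153,158.635) → (174.052,159.811) → (152.726,157.590) → (127.173,151.971).

Shape 3 is a line segment drawn with `<polyline>`. Its stroke #ff0000 means engrave at S365, F4043. After flipping Y the toolpath is (326.125,129.605) → (245.927,41.319).

Shape 4 is a line segment drawn with `<polyline>`. Its stroke #ff0000 means engrave at S365, F4043. After flipping Y the toolpath is (56.346,88.601) → (191.905,130.014).

Shape 5 is a regular polygon drawn with `<path>`. Its stroke #ff0000 means engrave at S365, F4043. After flipping Y the toolpath is (231.355,114.683) → (240.901,127.963) → (257.042,130.602) → (270.322,121.056) → (272.961,104.915) → (263.415,91.635) → (247.274,88.996) → (233.994,98.542) → (231.355,114.683), returning to the start.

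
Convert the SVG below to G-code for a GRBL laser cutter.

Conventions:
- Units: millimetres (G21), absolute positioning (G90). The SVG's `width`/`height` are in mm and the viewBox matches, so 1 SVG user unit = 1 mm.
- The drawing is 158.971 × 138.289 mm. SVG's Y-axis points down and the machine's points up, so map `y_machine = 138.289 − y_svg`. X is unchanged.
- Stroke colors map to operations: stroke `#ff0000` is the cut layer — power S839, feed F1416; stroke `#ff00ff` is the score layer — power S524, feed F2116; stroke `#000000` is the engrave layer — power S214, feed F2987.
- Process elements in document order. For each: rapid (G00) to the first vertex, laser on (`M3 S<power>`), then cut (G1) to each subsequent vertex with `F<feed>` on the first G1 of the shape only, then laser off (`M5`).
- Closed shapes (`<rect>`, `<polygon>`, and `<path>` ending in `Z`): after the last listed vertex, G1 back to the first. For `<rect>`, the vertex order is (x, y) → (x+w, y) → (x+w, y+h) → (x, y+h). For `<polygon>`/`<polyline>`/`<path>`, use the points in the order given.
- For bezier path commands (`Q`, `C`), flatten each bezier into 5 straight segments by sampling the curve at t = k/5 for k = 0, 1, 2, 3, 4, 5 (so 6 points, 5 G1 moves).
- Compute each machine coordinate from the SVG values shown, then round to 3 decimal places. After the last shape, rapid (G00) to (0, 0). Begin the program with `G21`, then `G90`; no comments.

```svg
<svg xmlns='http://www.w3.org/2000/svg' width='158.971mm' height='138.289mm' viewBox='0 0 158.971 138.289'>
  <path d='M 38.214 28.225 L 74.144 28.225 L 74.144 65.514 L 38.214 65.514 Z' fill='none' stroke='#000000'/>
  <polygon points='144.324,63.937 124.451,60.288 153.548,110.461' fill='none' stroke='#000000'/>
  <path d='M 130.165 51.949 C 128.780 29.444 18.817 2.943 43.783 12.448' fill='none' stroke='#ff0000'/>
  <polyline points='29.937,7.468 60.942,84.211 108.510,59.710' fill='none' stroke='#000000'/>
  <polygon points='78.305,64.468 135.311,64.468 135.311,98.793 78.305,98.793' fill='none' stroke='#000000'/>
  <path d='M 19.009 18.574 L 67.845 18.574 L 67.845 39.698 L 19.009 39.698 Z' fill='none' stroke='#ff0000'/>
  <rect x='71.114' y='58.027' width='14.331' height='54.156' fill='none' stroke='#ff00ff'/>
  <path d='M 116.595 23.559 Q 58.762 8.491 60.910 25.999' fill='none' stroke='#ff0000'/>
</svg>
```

G21
G90
G00 X38.214 Y110.064
M3 S214
G1 X74.144 Y110.064 F2987
G1 X74.144 Y72.775
G1 X38.214 Y72.775
G1 X38.214 Y110.064
M5
G00 X144.324 Y74.352
M3 S214
G1 X124.451 Y78.001 F2987
G1 X153.548 Y27.828
G1 X144.324 Y74.352
M5
G00 X130.165 Y86.340
M3 S839
G1 X118.253 Y100.003 F1416
G1 X91.970 Y112.704
G1 X63.005 Y122.524
G1 X43.047 Y127.543
G1 X43.783 Y125.841
M5
G00 X29.937 Y130.821
M3 S214
G1 X60.942 Y54.078 F2987
G1 X108.510 Y78.579
M5
G00 X78.305 Y73.821
M3 S214
G1 X135.311 Y73.821 F2987
G1 X135.311 Y39.496
G1 X78.305 Y39.496
G1 X78.305 Y73.821
M5
G00 X19.009 Y119.715
M3 S839
G1 X67.845 Y119.715 F1416
G1 X67.845 Y98.591
G1 X19.009 Y98.591
G1 X19.009 Y119.715
M5
G00 X71.114 Y80.262
M3 S524
G1 X85.445 Y80.262 F2116
G1 X85.445 Y26.106
G1 X71.114 Y26.106
G1 X71.114 Y80.262
M5
G00 X116.595 Y114.730
M3 S839
G1 X95.861 Y119.454 F1416
G1 X79.926 Y121.572
G1 X68.789 Y121.084
G1 X62.450 Y117.990
G1 X60.910 Y112.290
M5
G00 X0.000 Y0.000

viewBox `0 0 158.971 138.289` with mm width/height → 1 unit = 1 mm. Flip: y_m = 138.289 − y_svg.

**Shape 1** — `<path>` rectangle, stroke `#000000` → engrave (S214, F2987). Machine vertices: (38.214,110.064) → (74.144,110.064) → (74.144,72.775) → (38.214,72.775) → (38.214,110.064). Closed: final G1 returns to the first vertex.

**Shape 2** — `<polygon>` closed polygon, stroke `#000000` → engrave (S214, F2987). Machine vertices: (144.324,74.352) → (124.451,78.001) → (153.548,27.828) → (144.324,74.352). Closed: final G1 returns to the first vertex.

**Shape 3** — `<path>` cubic bezier, stroke `#ff0000` → cut (S839, F1416). Control points (SVG): P0=(130.165,51.949), P1=(128.780,29.444), P2=(18.817,2.943), P3=(43.783,12.448); sampled at t=k/5. Machine vertices: (130.165,86.340) → (118.253,100.003) → (91.970,112.704) → (63.005,122.524) → (43.047,127.543) → (43.783,125.841). Open path.

**Shape 4** — `<polyline>` open polyline, stroke `#000000` → engrave (S214, F2987). Machine vertices: (29.937,130.821) → (60.942,54.078) → (108.510,78.579). Open path.

**Shape 5** — `<polygon>` rectangle, stroke `#000000` → engrave (S214, F2987). Machine vertices: (78.305,73.821) → (135.311,73.821) → (135.311,39.496) → (78.305,39.496) → (78.305,73.821). Closed: final G1 returns to the first vertex.

**Shape 6** — `<path>` rectangle, stroke `#ff0000` → cut (S839, F1416). Machine vertices: (19.009,119.715) → (67.845,119.715) → (67.845,98.591) → (19.009,98.591) → (19.009,119.715). Closed: final G1 returns to the first vertex.

**Shape 7** — `<rect>` rectangle, stroke `#ff00ff` → score (S524, F2116). Machine vertices: (71.114,80.262) → (85.445,80.262) → (85.445,26.106) → (71.114,26.106) → (71.114,80.262). Closed: final G1 returns to the first vertex.

**Shape 8** — `<path>` quadratic bezier, stroke `#ff0000` → cut (S839, F1416). Control points (SVG): P0=(116.595,23.559), P1=(58.762,8.491), P2=(60.910,25.999); sampled at t=k/5. Machine vertices: (116.595,114.730) → (95.861,119.454) → (79.926,121.572) → (68.789,121.084) → (62.450,117.990) → (60.910,112.290). Open path.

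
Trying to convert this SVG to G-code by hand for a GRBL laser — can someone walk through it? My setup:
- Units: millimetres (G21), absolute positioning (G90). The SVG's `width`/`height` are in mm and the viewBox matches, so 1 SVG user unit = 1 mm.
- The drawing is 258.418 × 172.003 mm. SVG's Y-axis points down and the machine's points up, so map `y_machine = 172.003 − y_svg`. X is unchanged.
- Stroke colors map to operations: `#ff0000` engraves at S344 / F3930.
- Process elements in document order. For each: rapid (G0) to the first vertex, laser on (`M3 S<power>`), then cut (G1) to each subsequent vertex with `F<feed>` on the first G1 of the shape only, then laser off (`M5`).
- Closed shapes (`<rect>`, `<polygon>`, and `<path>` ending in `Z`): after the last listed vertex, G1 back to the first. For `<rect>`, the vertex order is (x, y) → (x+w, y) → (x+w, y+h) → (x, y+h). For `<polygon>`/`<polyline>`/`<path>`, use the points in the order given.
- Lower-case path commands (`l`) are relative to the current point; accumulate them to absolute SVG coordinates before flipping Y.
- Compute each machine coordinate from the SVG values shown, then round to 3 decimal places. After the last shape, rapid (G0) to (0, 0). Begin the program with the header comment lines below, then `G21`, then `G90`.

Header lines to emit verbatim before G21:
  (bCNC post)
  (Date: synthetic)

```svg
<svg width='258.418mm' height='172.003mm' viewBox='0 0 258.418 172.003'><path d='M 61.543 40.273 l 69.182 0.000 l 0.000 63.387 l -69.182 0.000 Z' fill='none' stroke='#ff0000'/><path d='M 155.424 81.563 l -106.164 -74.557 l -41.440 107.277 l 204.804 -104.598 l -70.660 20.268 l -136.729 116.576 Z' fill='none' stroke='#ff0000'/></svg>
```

1 u = 1 mm; y_m = 172.003 − y.

[1] `<path>` rectangle, #ff0000→engrave S344 F3930: (61.543,131.730) → (130.725,131.730) → (130.725,68.343) → (61.543,68.343) → (61.543,131.730) (closed)

[2] `<path>` closed polygon, #ff0000→engrave S344 F3930: (155.424,90.440) → (49.260,164.997) → (7.820,57.720) → (212.624,162.318) → (141.964,142.050) → (5.235,25.474) → (155.424,90.440) (closed)

(bCNC post)
(Date: synthetic)
G21
G90
G0 X61.543 Y131.730
M3 S344
G1 X130.725 Y131.730 F3930
G1 X130.725 Y68.343
G1 X61.543 Y68.343
G1 X61.543 Y131.730
M5
G0 X155.424 Y90.440
M3 S344
G1 X49.260 Y164.997 F3930
G1 X7.820 Y57.720
G1 X212.624 Y162.318
G1 X141.964 Y142.050
G1 X5.235 Y25.474
G1 X155.424 Y90.440
M5
G0 X0.000 Y0.000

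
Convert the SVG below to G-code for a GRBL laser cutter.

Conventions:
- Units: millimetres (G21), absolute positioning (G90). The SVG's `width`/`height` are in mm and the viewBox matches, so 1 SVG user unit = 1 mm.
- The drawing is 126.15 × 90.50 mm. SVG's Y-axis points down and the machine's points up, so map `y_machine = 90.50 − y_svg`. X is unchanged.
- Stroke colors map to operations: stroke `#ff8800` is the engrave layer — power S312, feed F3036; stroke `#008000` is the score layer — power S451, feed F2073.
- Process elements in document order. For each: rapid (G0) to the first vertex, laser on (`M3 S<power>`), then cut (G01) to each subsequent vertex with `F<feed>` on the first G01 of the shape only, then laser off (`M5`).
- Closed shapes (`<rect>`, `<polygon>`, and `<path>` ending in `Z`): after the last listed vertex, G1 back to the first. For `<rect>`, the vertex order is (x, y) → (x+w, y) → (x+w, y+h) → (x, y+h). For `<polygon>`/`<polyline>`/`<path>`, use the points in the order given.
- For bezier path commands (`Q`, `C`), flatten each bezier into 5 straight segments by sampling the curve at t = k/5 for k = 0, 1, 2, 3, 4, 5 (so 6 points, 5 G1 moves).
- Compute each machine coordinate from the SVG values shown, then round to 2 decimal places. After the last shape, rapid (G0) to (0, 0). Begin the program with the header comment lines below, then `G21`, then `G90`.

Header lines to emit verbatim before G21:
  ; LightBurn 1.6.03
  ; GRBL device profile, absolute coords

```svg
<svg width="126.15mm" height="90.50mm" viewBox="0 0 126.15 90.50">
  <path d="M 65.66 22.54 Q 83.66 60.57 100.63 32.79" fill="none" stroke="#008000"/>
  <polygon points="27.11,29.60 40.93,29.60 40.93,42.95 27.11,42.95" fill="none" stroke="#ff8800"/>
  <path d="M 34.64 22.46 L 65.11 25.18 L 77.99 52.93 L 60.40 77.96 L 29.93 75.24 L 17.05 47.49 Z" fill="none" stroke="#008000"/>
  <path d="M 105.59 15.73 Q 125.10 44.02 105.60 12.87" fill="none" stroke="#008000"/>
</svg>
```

Since the viewBox matches the mm dimensions, user units are millimetres directly. The only transform is the Y-flip y_m = 90.50 − y_svg.

Shape 1 is a quadratic bezier drawn with `<path>`. Its stroke #008000 means score at S451, F2073. After flipping Y the toolpath is (65.66,67.96) → (72.82,55.38) → (79.90,48.07) → (86.89,46.02) → (93.80,49.23) → (100.63,57.71).

Shape 2 is a rectangle drawn with `<polygon>`. Its stroke #ff8800 means engrave at S312, F3036. After flipping Y the toolpath is (27.11,60.90) → (40.93,60.90) → (40.93,47.55) → (27.11,47.55) → (27.11,60.90), returning to the start.

Shape 3 is a regular polygon drawn with `<path>`. Its stroke #008000 means score at S451, F2073. After flipping Y the toolpath is (34.64,68.04) → (65.11,65.32) → (77.99,37.57) → (60.40,12.54) → (29.93,15.26) → (17.05,43.01) → (34.64,68.04), returning to the start.

Shape 4 is a quadratic bezier drawn with `<path>`. Its stroke #008000 means score at S451, F2073. After flipping Y the toolpath is (105.59,74.77) → (111.83,65.83) → (114.96,61.65) → (114.96,62.22) → (111.84,67.55) → (105.60,77.63).

; LightBurn 1.6.03
; GRBL device profile, absolute coords
G21
G90
G0 X65.66 Y67.96
M3 S451
G01 X72.82 Y55.38 F2073
G01 X79.90 Y48.07
G01 X86.89 Y46.02
G01 X93.80 Y49.23
G01 X100.63 Y57.71
M5
G0 X27.11 Y60.90
M3 S312
G01 X40.93 Y60.90 F3036
G01 X40.93 Y47.55
G01 X27.11 Y47.55
G01 X27.11 Y60.90
M5
G0 X34.64 Y68.04
M3 S451
G01 X65.11 Y65.32 F2073
G01 X77.99 Y37.57
G01 X60.40 Y12.54
G01 X29.93 Y15.26
G01 X17.05 Y43.01
G01 X34.64 Y68.04
M5
G0 X105.59 Y74.77
M3 S451
G01 X111.83 Y65.83 F2073
G01 X114.96 Y61.65
G01 X114.96 Y62.22
G01 X111.84 Y67.55
G01 X105.60 Y77.63
M5
G0 X0.00 Y0.00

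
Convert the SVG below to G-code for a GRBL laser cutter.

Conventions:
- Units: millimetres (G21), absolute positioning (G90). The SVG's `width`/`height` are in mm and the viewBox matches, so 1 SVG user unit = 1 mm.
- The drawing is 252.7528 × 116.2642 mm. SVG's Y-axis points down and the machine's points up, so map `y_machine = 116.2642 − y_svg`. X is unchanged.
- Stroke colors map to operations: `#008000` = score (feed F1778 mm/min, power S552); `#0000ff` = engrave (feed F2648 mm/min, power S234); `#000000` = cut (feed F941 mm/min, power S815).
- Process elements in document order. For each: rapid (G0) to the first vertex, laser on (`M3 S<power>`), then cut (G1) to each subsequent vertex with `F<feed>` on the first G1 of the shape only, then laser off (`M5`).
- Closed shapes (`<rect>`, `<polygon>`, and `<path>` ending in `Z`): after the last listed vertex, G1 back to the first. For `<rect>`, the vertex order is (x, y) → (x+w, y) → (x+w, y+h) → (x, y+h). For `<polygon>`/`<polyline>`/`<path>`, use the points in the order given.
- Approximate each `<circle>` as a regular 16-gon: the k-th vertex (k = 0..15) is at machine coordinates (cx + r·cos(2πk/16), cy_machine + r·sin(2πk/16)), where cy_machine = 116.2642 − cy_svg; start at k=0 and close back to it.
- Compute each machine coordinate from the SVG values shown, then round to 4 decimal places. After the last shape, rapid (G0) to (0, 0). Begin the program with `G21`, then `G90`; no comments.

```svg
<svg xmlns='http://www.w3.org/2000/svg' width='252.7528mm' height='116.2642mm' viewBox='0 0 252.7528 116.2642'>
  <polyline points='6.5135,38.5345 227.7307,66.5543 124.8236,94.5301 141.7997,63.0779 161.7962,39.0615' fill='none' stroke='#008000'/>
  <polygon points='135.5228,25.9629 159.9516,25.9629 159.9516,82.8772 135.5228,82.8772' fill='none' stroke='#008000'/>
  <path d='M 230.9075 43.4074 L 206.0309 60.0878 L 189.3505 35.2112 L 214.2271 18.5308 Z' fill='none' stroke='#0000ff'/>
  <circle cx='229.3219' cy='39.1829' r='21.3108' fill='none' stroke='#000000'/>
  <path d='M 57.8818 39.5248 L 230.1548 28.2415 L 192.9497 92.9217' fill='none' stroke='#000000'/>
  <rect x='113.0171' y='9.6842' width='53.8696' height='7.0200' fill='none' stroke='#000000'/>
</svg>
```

Since the viewBox matches the mm dimensions, user units are millimetres directly. The only transform is the Y-flip y_m = 116.2642 − y_svg.

Shape 1 is a open polyline drawn with `<polyline>`. Its stroke #008000 means score at S552, F1778. After flipping Y the toolpath is (6.5135,77.7297) → (227.7307,49.7099) → (124.8236,21.7341) → (141.7997,53.1863) → (161.7962,77.2027).

Shape 2 is a rectangle drawn with `<polygon>`. Its stroke #008000 means score at S552, F1778. After flipping Y the toolpath is (135.5228,90.3013) → (159.9516,90.3013) → (159.9516,33.3870) → (135.5228,33.3870) → (135.5228,90.3013), returning to the start.

Shape 3 is a regular polygon drawn with `<path>`. Its stroke #0000ff means engrave at S234, F2648. After flipping Y the toolpath is (230.9075,72.8568) → (206.0309,56.1764) → (189.3505,81.0530) → (214.2271,97.7334) → (230.9075,72.8568), returning to the start.

Shape 4 is a circle drawn with `<circle>`. Its stroke #000000 means cut at S815, F941. After flipping Y the toolpath is (250.6327,77.0813) → (249.0105,85.2366) → (244.3909,92.1503) → (237.4772,96.7699) → (229.3219,98.3921) → (221.1666,96.7699) → (214.2529,92.1503) → (209.6333,85.2366) → (208.0111,77.0813) → (209.6333,68.9260) → (214.2529,62.0123) → (221.1666,57.3927) → (229.3219,55.7705) → (237.4772,57.3927) → (244.3909,62.0123) → (249.0105,68.9260) → (250.6327,77.0813), returning to the start.

Shape 5 is a open polyline drawn with `<path>`. Its stroke #000000 means cut at S815, F941. After flipping Y the toolpath is (57.8818,76.7394) → (230.1548,88.0227) → (192.9497,23.3425).

Shape 6 is a rectangle drawn with `<rect>`. Its stroke #000000 means cut at S815, F941. After flipping Y the toolpath is (113.0171,106.5800) → (166.8867,106.5800) → (166.8867,99.5600) → (113.0171,99.5600) → (113.0171,106.5800), returning to the start.

G21
G90
G0 X6.5135 Y77.7297
M3 S552
G1 X227.7307 Y49.7099 F1778
G1 X124.8236 Y21.7341
G1 X141.7997 Y53.1863
G1 X161.7962 Y77.2027
M5
G0 X135.5228 Y90.3013
M3 S552
G1 X159.9516 Y90.3013 F1778
G1 X159.9516 Y33.3870
G1 X135.5228 Y33.3870
G1 X135.5228 Y90.3013
M5
G0 X230.9075 Y72.8568
M3 S234
G1 X206.0309 Y56.1764 F2648
G1 X189.3505 Y81.0530
G1 X214.2271 Y97.7334
G1 X230.9075 Y72.8568
M5
G0 X250.6327 Y77.0813
M3 S815
G1 X249.0105 Y85.2366 F941
G1 X244.3909 Y92.1503
G1 X237.4772 Y96.7699
G1 X229.3219 Y98.3921
G1 X221.1666 Y96.7699
G1 X214.2529 Y92.1503
G1 X209.6333 Y85.2366
G1 X208.0111 Y77.0813
G1 X209.6333 Y68.9260
G1 X214.2529 Y62.0123
G1 X221.1666 Y57.3927
G1 X229.3219 Y55.7705
G1 X237.4772 Y57.3927
G1 X244.3909 Y62.0123
G1 X249.0105 Y68.9260
G1 X250.6327 Y77.0813
M5
G0 X57.8818 Y76.7394
M3 S815
G1 X230.1548 Y88.0227 F941
G1 X192.9497 Y23.3425
M5
G0 X113.0171 Y106.5800
M3 S815
G1 X166.8867 Y106.5800 F941
G1 X166.8867 Y99.5600
G1 X113.0171 Y99.5600
G1 X113.0171 Y106.5800
M5
G0 X0.0000 Y0.0000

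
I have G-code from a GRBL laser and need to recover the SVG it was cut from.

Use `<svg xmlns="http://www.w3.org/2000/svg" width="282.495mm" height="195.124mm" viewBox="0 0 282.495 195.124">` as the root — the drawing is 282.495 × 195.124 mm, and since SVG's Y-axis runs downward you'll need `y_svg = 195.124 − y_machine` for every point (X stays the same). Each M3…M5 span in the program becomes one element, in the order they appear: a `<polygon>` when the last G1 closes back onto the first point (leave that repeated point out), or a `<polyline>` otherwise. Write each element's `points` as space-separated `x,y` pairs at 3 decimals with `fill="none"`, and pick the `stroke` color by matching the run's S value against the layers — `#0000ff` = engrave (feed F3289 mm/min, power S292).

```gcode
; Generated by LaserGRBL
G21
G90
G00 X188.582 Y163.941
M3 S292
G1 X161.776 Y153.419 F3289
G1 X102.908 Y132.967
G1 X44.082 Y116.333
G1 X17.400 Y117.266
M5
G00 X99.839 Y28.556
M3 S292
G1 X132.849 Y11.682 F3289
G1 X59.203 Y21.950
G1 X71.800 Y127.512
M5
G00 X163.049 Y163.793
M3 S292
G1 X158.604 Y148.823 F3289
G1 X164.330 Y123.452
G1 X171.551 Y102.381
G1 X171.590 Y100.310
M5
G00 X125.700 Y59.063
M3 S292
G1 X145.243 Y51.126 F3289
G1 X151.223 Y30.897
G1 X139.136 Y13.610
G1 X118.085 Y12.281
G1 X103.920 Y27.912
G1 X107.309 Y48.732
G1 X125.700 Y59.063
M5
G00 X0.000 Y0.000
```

y_svg = 195.124 − y_m. Every run uses S292, so all elements get stroke `#0000ff` (engrave).

[1] open run; points: 188.582,31.183 161.776,41.705 102.908,62.157 44.082,78.791 17.400,77.858

[2] open run; points: 99.839,166.568 132.849,183.442 59.203,173.174 71.800,67.612

[3] open run; points: 163.049,31.331 158.604,46.301 164.330,71.672 171.551,92.743 171.590,94.814

[4] closed run; points: 125.700,136.061 145.243,143.998 151.223,164.227 139.136,181.514 118.085,182.843 103.920,167.212 107.309,146.392

<svg xmlns="http://www.w3.org/2000/svg" width="282.495mm" height="195.124mm" viewBox="0 0 282.495 195.124">
  <polyline points="188.582,31.183 161.776,41.705 102.908,62.157 44.082,78.791 17.400,77.858" fill="none" stroke="#0000ff"/>
  <polyline points="99.839,166.568 132.849,183.442 59.203,173.174 71.800,67.612" fill="none" stroke="#0000ff"/>
  <polyline points="163.049,31.331 158.604,46.301 164.330,71.672 171.551,92.743 171.590,94.814" fill="none" stroke="#0000ff"/>
  <polygon points="125.700,136.061 145.243,143.998 151.223,164.227 139.136,181.514 118.085,182.843 103.920,167.212 107.309,146.392" fill="none" stroke="#0000ff"/>
</svg>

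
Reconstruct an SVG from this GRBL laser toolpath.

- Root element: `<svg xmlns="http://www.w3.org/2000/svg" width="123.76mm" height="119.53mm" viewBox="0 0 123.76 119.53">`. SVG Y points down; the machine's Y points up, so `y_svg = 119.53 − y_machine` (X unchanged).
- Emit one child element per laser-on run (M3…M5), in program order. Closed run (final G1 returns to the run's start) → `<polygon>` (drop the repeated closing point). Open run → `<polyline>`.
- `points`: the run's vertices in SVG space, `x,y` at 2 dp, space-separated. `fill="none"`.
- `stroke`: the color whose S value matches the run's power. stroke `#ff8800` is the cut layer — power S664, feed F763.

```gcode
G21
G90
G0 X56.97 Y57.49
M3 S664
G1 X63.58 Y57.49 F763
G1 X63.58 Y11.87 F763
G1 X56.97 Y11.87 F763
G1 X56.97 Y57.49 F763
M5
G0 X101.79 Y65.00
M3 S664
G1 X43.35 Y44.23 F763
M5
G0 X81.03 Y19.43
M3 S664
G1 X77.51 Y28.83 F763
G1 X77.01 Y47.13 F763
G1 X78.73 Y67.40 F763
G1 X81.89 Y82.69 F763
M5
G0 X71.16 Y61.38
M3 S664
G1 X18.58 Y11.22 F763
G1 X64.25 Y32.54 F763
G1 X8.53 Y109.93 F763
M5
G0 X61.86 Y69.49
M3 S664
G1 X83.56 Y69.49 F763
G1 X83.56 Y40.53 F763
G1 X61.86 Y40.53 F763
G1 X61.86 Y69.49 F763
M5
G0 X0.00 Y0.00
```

<svg xmlns="http://www.w3.org/2000/svg" width="123.76mm" height="119.53mm" viewBox="0 0 123.76 119.53">
  <polygon points="56.97,62.04 63.58,62.04 63.58,107.66 56.97,107.66" fill="none" stroke="#ff8800"/>
  <polyline points="101.79,54.53 43.35,75.30" fill="none" stroke="#ff8800"/>
  <polyline points="81.03,100.10 77.51,90.70 77.01,72.40 78.73,52.13 81.89,36.84" fill="none" stroke="#ff8800"/>
  <polyline points="71.16,58.15 18.58,108.31 64.25,86.99 8.53,9.60" fill="none" stroke="#ff8800"/>
  <polygon points="61.86,50.04 83.56,50.04 83.56,79.00 61.86,79.00" fill="none" stroke="#ff8800"/>
</svg>

Each laser-on run becomes one SVG element. Flip Y back into SVG space with y_svg = 119.53 − y_machine. Every run uses S664, so all elements get stroke `#ff8800` (cut).

Run 1: The run returns to its start, so emit a `<polygon>` with points (Y-flipped): 56.97,62.04 63.58,62.04 63.58,107.66 56.97,107.66.

Run 2: The run is open, so emit a `<polyline>` with points (Y-flipped): 101.79,54.53 43.35,75.30.

Run 3: The run is open, so emit a `<polyline>` with points (Y-flipped): 81.03,100.10 77.51,90.70 77.01,72.40 78.73,52.13 81.89,36.84.

Run 4: The run is open, so emit a `<polyline>` with points (Y-flipped): 71.16,58.15 18.58,108.31 64.25,86.99 8.53,9.60.

Run 5: The run returns to its start, so emit a `<polygon>` with points (Y-flipped): 61.86,50.04 83.56,50.04 83.56,79.00 61.86,79.00.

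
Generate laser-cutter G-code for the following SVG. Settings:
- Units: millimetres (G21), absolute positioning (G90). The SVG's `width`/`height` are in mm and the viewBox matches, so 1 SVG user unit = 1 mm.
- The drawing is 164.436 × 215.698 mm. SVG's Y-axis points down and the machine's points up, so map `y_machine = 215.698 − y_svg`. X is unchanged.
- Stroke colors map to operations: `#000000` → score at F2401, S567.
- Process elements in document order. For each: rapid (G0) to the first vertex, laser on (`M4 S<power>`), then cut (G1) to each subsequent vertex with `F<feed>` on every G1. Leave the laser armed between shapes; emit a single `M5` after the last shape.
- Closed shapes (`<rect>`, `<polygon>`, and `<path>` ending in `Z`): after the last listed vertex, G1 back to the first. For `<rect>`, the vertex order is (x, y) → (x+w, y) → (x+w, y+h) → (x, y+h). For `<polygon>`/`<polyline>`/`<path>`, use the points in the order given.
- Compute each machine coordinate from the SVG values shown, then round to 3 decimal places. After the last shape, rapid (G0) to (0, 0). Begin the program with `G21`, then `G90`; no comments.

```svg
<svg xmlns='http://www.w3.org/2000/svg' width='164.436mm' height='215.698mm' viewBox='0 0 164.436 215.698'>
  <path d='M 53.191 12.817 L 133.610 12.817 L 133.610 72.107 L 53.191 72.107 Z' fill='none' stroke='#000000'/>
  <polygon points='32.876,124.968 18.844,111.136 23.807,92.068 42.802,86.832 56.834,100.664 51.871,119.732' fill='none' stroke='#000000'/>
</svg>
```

viewBox `0 0 164.436 215.698` with mm width/height → 1 unit = 1 mm. Flip: y_m = 215.698 − y_svg.

**Shape 1** — `<path>` rectangle, stroke `#000000` → score (S567, F2401). Machine vertices: (53.191,202.881) → (133.610,202.881) → (133.610,143.591) → (53.191,143.591) → (53.191,202.881). Closed: final G1 returns to the first vertex.

**Shape 2** — `<polygon>` regular polygon, stroke `#000000` → score (S567, F2401). Machine vertices: (32.876,90.730) → (18.844,104.562) → (23.807,123.630) → (42.802,128.866) → (56.834,115.034) → (51.871,95.966) → (32.876,90.730). Closed: final G1 returns to the first vertex.

G21
G90
G0 X53.191 Y202.881
M4 S567
G1 X133.610 Y202.881 F2401
G1 X133.610 Y143.591 F2401
G1 X53.191 Y143.591 F2401
G1 X53.191 Y202.881 F2401
G0 X32.876 Y90.730
M4 S567
G1 X18.844 Y104.562 F2401
G1 X23.807 Y123.630 F2401
G1 X42.802 Y128.866 F2401
G1 X56.834 Y115.034 F2401
G1 X51.871 Y95.966 F2401
G1 X32.876 Y90.730 F2401
M5
G0 X0.000 Y0.000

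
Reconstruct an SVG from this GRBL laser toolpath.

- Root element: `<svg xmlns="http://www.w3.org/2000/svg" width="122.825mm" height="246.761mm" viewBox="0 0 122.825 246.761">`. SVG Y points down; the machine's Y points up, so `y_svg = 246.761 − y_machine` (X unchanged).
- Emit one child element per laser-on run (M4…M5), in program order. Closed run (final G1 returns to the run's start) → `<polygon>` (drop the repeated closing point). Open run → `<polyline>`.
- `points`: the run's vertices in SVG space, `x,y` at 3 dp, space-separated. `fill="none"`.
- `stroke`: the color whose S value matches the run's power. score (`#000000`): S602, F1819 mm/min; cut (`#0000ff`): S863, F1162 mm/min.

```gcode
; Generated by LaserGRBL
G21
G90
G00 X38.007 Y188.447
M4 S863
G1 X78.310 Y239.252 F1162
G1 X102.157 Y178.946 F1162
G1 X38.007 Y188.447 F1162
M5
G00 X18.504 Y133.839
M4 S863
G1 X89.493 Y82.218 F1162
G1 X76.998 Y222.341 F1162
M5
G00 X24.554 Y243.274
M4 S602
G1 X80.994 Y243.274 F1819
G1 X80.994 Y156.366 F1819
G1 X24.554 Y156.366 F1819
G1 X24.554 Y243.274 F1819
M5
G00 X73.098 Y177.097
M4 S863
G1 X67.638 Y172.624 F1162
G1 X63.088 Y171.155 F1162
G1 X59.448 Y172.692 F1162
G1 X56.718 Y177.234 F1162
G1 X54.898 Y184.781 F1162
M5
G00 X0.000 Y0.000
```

<svg xmlns="http://www.w3.org/2000/svg" width="122.825mm" height="246.761mm" viewBox="0 0 122.825 246.761">
  <polygon points="38.007,58.314 78.310,7.509 102.157,67.815" fill="none" stroke="#0000ff"/>
  <polyline points="18.504,112.922 89.493,164.543 76.998,24.420" fill="none" stroke="#0000ff"/>
  <polygon points="24.554,3.487 80.994,3.487 80.994,90.395 24.554,90.395" fill="none" stroke="#000000"/>
  <polyline points="73.098,69.664 67.638,74.137 63.088,75.606 59.448,74.069 56.718,69.527 54.898,61.980" fill="none" stroke="#0000ff"/>
</svg>

Machine Y-up, SVG Y-down with viewBox height 246.761, so y_svg = 246.761 − y_machine; X carries over.

Run 1: S863 ⇒ cut layer `#0000ff`. The run returns to its start, so emit a `<polygon>` with points (Y-flipped): 38.007,58.314 78.310,7.509 102.157,67.815.

Run 2: S863 ⇒ cut layer `#0000ff`. The run is open, so emit a `<polyline>` with points (Y-flipped): 18.504,112.922 89.493,164.543 76.998,24.420.

Run 3: S602 ⇒ score layer `#000000`. The run returns to its start, so emit a `<polygon>` with points (Y-flipped): 24.554,3.487 80.994,3.487 80.994,90.395 24.554,90.395.

Run 4: power S863 maps to stroke `#0000ff` (cut). The run is open, so emit a `<polyline>` with points (Y-flipped): 73.098,69.664 67.638,74.137 63.088,75.606 59.448,74.069 56.718,69.527 54.898,61.980.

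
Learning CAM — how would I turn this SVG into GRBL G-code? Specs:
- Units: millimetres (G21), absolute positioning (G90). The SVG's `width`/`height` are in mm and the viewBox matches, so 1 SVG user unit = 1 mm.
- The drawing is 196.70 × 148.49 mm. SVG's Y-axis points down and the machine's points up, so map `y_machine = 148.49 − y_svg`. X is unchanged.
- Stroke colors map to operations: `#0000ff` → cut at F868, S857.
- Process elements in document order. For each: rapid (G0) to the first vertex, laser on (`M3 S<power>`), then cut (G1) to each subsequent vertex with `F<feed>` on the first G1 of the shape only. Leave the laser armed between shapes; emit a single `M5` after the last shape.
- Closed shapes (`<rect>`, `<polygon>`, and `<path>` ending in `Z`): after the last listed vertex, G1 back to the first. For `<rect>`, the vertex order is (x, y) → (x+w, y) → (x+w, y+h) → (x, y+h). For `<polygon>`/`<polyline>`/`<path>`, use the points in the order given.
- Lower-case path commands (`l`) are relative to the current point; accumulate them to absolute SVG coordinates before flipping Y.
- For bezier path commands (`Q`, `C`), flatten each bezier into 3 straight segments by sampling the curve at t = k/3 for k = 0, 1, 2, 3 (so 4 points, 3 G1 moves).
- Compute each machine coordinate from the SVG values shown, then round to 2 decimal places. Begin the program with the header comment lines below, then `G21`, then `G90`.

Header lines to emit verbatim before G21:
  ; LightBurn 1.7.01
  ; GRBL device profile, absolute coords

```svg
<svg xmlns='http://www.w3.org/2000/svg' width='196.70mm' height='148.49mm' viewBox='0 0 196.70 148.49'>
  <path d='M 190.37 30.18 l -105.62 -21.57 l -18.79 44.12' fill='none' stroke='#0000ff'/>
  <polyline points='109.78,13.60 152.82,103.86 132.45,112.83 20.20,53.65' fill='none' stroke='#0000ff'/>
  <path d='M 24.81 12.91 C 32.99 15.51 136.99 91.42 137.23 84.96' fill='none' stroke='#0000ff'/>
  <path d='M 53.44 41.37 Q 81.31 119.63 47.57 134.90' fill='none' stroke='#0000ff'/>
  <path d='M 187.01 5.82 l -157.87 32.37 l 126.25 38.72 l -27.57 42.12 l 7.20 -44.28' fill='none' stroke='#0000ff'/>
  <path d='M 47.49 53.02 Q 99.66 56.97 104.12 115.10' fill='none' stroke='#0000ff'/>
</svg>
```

Since the viewBox matches the mm dimensions, user units are millimetres directly. The only transform is the Y-flip y_m = 148.49 − y_svg.

Shape 1 is a open polyline drawn with `<path>`. Its stroke #0000ff means cut at S857, F868. After flipping Y the toolpath is (190.37,118.31) → (84.75,139.88) → (65.96,95.76).

Shape 2 is a open polyline drawn with `<polyline>`. Its stroke #0000ff means cut at S857, F868. After flipping Y the toolpath is (109.78,134.89) → (152.82,44.63) → (132.45,35.66) → (20.20,94.84).

Shape 3 is a cubic bezier drawn with `<path>`. Its stroke #0000ff means cut at S857, F868. After flipping Y the toolpath is (24.81,135.58) → (57.54,114.31) → (109.80,78.76) → (137.23,63.53).

Shape 4 is a quadratic bezier drawn with `<path>`. Its stroke #0000ff means cut at S857, F868. After flipping Y the toolpath is (53.44,107.12) → (65.17,61.95) → (63.22,30.77) → (47.57,13.59).

Shape 5 is a open polyline drawn with `<path>`. Its stroke #0000ff means cut at S857, F868. After flipping Y the toolpath is (187.01,142.67) → (29.14,110.30) → (155.39,71.58) → (127.82,29.46) → (135.02,73.74).

Shape 6 is a quadratic bezier drawn with `<path>`. Its stroke #0000ff means cut at S857, F868. After flipping Y the toolpath is (47.49,95.47) → (76.97,86.82) → (95.85,66.12) → (104.12,33.39).

; LightBurn 1.7.01
; GRBL device profile, absolute coords
G21
G90
G0 X190.37 Y118.31
M3 S857
G1 X84.75 Y139.88 F868
G1 X65.96 Y95.76
G0 X109.78 Y134.89
M3 S857
G1 X152.82 Y44.63 F868
G1 X132.45 Y35.66
G1 X20.20 Y94.84
G0 X24.81 Y135.58
M3 S857
G1 X57.54 Y114.31 F868
G1 X109.80 Y78.76
G1 X137.23 Y63.53
G0 X53.44 Y107.12
M3 S857
G1 X65.17 Y61.95 F868
G1 X63.22 Y30.77
G1 X47.57 Y13.59
G0 X187.01 Y142.67
M3 S857
G1 X29.14 Y110.30 F868
G1 X155.39 Y71.58
G1 X127.82 Y29.46
G1 X135.02 Y73.74
G0 X47.49 Y95.47
M3 S857
G1 X76.97 Y86.82 F868
G1 X95.85 Y66.12
G1 X104.12 Y33.39
M5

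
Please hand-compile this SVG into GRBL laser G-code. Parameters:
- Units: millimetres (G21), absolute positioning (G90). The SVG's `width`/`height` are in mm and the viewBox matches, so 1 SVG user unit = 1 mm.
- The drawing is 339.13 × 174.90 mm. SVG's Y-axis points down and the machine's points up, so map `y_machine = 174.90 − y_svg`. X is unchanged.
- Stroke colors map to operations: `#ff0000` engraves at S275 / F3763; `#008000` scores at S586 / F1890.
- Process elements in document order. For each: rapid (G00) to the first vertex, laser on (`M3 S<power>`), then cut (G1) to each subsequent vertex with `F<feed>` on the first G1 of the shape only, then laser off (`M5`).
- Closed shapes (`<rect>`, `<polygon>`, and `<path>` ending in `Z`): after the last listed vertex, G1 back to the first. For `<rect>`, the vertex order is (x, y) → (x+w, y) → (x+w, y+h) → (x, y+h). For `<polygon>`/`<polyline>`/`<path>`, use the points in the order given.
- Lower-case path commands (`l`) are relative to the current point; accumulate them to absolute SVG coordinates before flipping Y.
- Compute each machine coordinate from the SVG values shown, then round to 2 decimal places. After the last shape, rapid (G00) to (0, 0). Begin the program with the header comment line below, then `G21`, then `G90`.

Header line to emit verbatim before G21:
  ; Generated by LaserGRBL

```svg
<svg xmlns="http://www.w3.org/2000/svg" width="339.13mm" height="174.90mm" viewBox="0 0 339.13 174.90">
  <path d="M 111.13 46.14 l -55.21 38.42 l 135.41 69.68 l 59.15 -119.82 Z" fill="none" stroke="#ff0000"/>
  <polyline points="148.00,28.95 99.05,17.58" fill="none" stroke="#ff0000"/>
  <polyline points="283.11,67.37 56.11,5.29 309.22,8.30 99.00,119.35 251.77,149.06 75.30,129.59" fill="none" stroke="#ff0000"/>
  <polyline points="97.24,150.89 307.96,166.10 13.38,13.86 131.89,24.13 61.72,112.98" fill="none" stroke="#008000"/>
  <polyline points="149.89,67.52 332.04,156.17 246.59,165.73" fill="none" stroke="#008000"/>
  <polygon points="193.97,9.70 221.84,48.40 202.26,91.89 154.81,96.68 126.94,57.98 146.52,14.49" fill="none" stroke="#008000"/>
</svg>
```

Since the viewBox matches the mm dimensions, user units are millimetres directly. The only transform is the Y-flip y_m = 174.90 − y_svg.

Shape 1 is a closed polygon drawn with `<path>`. Its stroke #ff0000 means engrave at S275, F3763. After flipping Y the toolpath is (111.13,128.76) → (55.92,90.34) → (191.33,20.66) → (250.48,140.48) → (111.13,128.76), returning to the start.

Shape 2 is a line segment drawn with `<polyline>`. Its stroke #ff0000 means engrave at S275, F3763. After flipping Y the toolpath is (148.00,145.95) → (99.05,157.32).

Shape 3 is a open polyline drawn with `<polyline>`. Its stroke #ff0000 means engrave at S275, F3763. After flipping Y the toolpath is (283.11,107.53) → (56.11,169.61) → (309.22,166.60) → (99.00,55.55) → (251.77,25.84) → (75.30,45.31).

Shape 4 is a open polyline drawn with `<polyline>`. Its stroke #008000 means score at S586, F1890. After flipping Y the toolpath is (97.24,24.01) → (307.96,8.80) → (13.38,161.04) → (131.89,150.77) → (61.72,61.92).

Shape 5 is a open polyline drawn with `<polyline>`. Its stroke #008000 means score at S586, F1890. After flipping Y the toolpath is (149.89,107.38) → (332.04,18.73) → (246.59,9.17).

Shape 6 is a regular polygon drawn with `<polygon>`. Its stroke #008000 means score at S586, F1890. After flipping Y the toolpath is (193.97,165.20) → (221.84,126.50) → (202.26,83.01) → (154.81,78.22) → (126.94,116.92) → (146.52,160.41) → (193.97,165.20), returning to the start.

; Generated by LaserGRBL
G21
G90
G00 X111.13 Y128.76
M3 S275
G1 X55.92 Y90.34 F3763
G1 X191.33 Y20.66
G1 X250.48 Y140.48
G1 X111.13 Y128.76
M5
G00 X148.00 Y145.95
M3 S275
G1 X99.05 Y157.32 F3763
M5
G00 X283.11 Y107.53
M3 S275
G1 X56.11 Y169.61 F3763
G1 X309.22 Y166.60
G1 X99.00 Y55.55
G1 X251.77 Y25.84
G1 X75.30 Y45.31
M5
G00 X97.24 Y24.01
M3 S586
G1 X307.96 Y8.80 F1890
G1 X13.38 Y161.04
G1 X131.89 Y150.77
G1 X61.72 Y61.92
M5
G00 X149.89 Y107.38
M3 S586
G1 X332.04 Y18.73 F1890
G1 X246.59 Y9.17
M5
G00 X193.97 Y165.20
M3 S586
G1 X221.84 Y126.50 F1890
G1 X202.26 Y83.01
G1 X154.81 Y78.22
G1 X126.94 Y116.92
G1 X146.52 Y160.41
G1 X193.97 Y165.20
M5
G00 X0.00 Y0.00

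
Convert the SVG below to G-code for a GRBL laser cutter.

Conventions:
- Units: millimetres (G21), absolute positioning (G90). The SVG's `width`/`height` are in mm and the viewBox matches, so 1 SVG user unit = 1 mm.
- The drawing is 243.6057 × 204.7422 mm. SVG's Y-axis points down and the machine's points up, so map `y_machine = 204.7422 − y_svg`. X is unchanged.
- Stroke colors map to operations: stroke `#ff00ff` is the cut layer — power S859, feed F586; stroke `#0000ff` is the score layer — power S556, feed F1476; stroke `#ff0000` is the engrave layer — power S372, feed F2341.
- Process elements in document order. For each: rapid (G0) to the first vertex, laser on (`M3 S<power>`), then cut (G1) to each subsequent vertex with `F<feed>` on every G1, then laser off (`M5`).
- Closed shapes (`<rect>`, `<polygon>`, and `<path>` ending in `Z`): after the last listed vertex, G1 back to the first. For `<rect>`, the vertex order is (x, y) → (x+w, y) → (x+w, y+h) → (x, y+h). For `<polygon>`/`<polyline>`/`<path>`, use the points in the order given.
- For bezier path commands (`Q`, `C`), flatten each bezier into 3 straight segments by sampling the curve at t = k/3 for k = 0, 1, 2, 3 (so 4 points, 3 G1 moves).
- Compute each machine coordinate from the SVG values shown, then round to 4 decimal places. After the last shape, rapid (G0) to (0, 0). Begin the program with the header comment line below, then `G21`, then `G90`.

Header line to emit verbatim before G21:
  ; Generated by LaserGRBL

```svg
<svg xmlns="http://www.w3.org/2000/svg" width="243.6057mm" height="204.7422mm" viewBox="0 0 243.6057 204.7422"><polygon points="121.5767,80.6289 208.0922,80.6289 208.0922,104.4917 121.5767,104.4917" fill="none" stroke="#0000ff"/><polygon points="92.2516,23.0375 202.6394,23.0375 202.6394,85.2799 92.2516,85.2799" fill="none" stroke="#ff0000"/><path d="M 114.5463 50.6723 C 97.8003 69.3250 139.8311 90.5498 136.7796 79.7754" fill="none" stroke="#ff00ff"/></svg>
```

Since the viewBox matches the mm dimensions, user units are millimetres directly. The only transform is the Y-flip y_m = 204.7422 − y_svg.

Shape 1 is a rectangle drawn with `<polygon>`. Its stroke #0000ff means score at S556, F1476. After flipping Y the toolpath is (121.5767,124.1133) → (208.0922,124.1133) → (208.0922,100.2505) → (121.5767,100.2505) → (121.5767,124.1133), returning to the start.

Shape 2 is a rectangle drawn with `<polygon>`. Its stroke #ff0000 means engrave at S372, F2341. After flipping Y the toolpath is (92.2516,181.7047) → (202.6394,181.7047) → (202.6394,119.4623) → (92.2516,119.4623) → (92.2516,181.7047), returning to the start.

Shape 3 is a cubic bezier drawn with `<path>`. Its stroke #ff00ff means cut at S859, F586. After flipping Y the toolpath is (114.5463,154.0699) → (113.5459,135.8403) → (128.6503,123.5784) → (136.7796,124.9668).

; Generated by LaserGRBL
G21
G90
G0 X121.5767 Y124.1133
M3 S556
G1 X208.0922 Y124.1133 F1476
G1 X208.0922 Y100.2505 F1476
G1 X121.5767 Y100.2505 F1476
G1 X121.5767 Y124.1133 F1476
M5
G0 X92.2516 Y181.7047
M3 S372
G1 X202.6394 Y181.7047 F2341
G1 X202.6394 Y119.4623 F2341
G1 X92.2516 Y119.4623 F2341
G1 X92.2516 Y181.7047 F2341
M5
G0 X114.5463 Y154.0699
M3 S859
G1 X113.5459 Y135.8403 F586
G1 X128.6503 Y123.5784 F586
G1 X136.7796 Y124.9668 F586
M5
G0 X0.0000 Y0.0000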